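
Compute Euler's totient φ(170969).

Factor: 170969 = 17 · 89 · 113.
φ(170969) = (17−1) · (89−1) · (113−1) = 16 · 88 · 112 = 157696.

157696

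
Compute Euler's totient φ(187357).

172992

Factor: 187357 = 17 · 103 · 107.
φ(187357) = (17−1) · (103−1) · (107−1) = 16 · 102 · 106 = 172992.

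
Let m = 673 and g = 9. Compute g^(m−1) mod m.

1

9^1 ≡ 9 (mod 673)
9^2 ≡ 9^2 = 81 ≡ 81 (mod 673)
9^4 ≡ 81^2 = 6561 ≡ 504 (mod 673)
9^8 ≡ 504^2 = 254016 ≡ 295 (mod 673)
9^16 ≡ 295^2 = 87025 ≡ 208 (mod 673)
9^32 ≡ 208^2 = 43264 ≡ 192 (mod 673)
9^64 ≡ 192^2 = 36864 ≡ 522 (mod 673)
9^128 ≡ 522^2 = 272484 ≡ 592 (mod 673)
9^256 ≡ 592^2 = 350464 ≡ 504 (mod 673)
9^512 ≡ 504^2 = 254016 ≡ 295 (mod 673)
672 = 512 + 128 + 32 in binary powers of 2.
So 9^672 ≡ 295 · 592 · 192 ≡ 1 (mod 673).
Since the result is 1, base 9 gives no evidence that 673 is composite.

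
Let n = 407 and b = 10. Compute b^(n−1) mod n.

232

10^1 ≡ 10 (mod 407)
10^2 ≡ 10^2 = 100 ≡ 100 (mod 407)
10^4 ≡ 100^2 = 10000 ≡ 232 (mod 407)
10^8 ≡ 232^2 = 53824 ≡ 100 (mod 407)
10^16 ≡ 100^2 = 10000 ≡ 232 (mod 407)
10^32 ≡ 232^2 = 53824 ≡ 100 (mod 407)
10^64 ≡ 100^2 = 10000 ≡ 232 (mod 407)
10^128 ≡ 232^2 = 53824 ≡ 100 (mod 407)
10^256 ≡ 100^2 = 10000 ≡ 232 (mod 407)
406 = 256 + 128 + 16 + 4 + 2 in binary powers of 2.
So 10^406 ≡ 232 · 100 · 232 · 232 · 100 ≡ 232 (mod 407).
Since 232 ≠ 1, base 10 is a Fermat witness: 407 is composite.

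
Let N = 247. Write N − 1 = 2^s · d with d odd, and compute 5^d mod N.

216

247 − 1 = 246 = 2^1 · 123, so d = 123.
5^1 ≡ 5 (mod 247)
5^2 ≡ 5^2 = 25 ≡ 25 (mod 247)
5^4 ≡ 25^2 = 625 ≡ 131 (mod 247)
5^8 ≡ 131^2 = 17161 ≡ 118 (mod 247)
5^16 ≡ 118^2 = 13924 ≡ 92 (mod 247)
5^32 ≡ 92^2 = 8464 ≡ 66 (mod 247)
5^64 ≡ 66^2 = 4356 ≡ 157 (mod 247)
123 = 64 + 32 + 16 + 8 + 2 + 1 in binary powers of 2.
So 5^123 ≡ 157 · 66 · 92 · 118 · 25 · 5 ≡ 216 (mod 247).
Squaring chain: 216; never reaches −1, so base 5 is a Miller–Rabin witness that 247 is composite.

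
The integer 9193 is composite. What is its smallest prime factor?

9193 is odd.
Digit sum 22, not divisible by 3.
Ends in 3: not divisible by 5.
7: 9193 = 7·1313 + 2
11: 9193 = 11·835 + 8
13: 9193 = 13·707 + 2
17: 9193 = 17·540 + 13
19: 9193 = 19·483 + 16
23: 9193 = 23·399 + 16
29: 9193 = 29·317

29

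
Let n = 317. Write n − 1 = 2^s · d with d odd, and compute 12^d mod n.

317 − 1 = 316 = 2^2 · 79, so d = 79.
12^1 ≡ 12 (mod 317)
12^2 ≡ 12^2 = 144 ≡ 144 (mod 317)
12^4 ≡ 144^2 = 20736 ≡ 131 (mod 317)
12^8 ≡ 131^2 = 17161 ≡ 43 (mod 317)
12^16 ≡ 43^2 = 1849 ≡ 264 (mod 317)
12^32 ≡ 264^2 = 69696 ≡ 273 (mod 317)
12^64 ≡ 273^2 = 74529 ≡ 34 (mod 317)
79 = 64 + 8 + 4 + 2 + 1 in binary powers of 2.
So 12^79 ≡ 34 · 43 · 131 · 144 · 12 ≡ 114 (mod 317).
Squaring chain: 114 → 316; reaches −1, so base 12 does not prove 317 composite.

114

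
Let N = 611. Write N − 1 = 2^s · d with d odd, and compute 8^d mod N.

611 − 1 = 610 = 2^1 · 305, so d = 305.
8^1 ≡ 8 (mod 611)
8^2 ≡ 8^2 = 64 ≡ 64 (mod 611)
8^4 ≡ 64^2 = 4096 ≡ 430 (mod 611)
8^8 ≡ 430^2 = 184900 ≡ 378 (mod 611)
8^16 ≡ 378^2 = 142884 ≡ 521 (mod 611)
8^32 ≡ 521^2 = 271441 ≡ 157 (mod 611)
8^64 ≡ 157^2 = 24649 ≡ 209 (mod 611)
8^128 ≡ 209^2 = 43681 ≡ 300 (mod 611)
8^256 ≡ 300^2 = 90000 ≡ 183 (mod 611)
305 = 256 + 32 + 16 + 1 in binary powers of 2.
So 8^305 ≡ 183 · 157 · 521 · 8 ≡ 307 (mod 611).
Squaring chain: 307; never reaches −1, so base 8 is a Miller–Rabin witness that 611 is composite.

307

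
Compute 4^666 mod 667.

4^1 ≡ 4 (mod 667)
4^2 ≡ 4^2 = 16 ≡ 16 (mod 667)
4^4 ≡ 16^2 = 256 ≡ 256 (mod 667)
4^8 ≡ 256^2 = 65536 ≡ 170 (mod 667)
4^16 ≡ 170^2 = 28900 ≡ 219 (mod 667)
4^32 ≡ 219^2 = 47961 ≡ 604 (mod 667)
4^64 ≡ 604^2 = 364816 ≡ 634 (mod 667)
4^128 ≡ 634^2 = 401956 ≡ 422 (mod 667)
4^256 ≡ 422^2 = 178084 ≡ 662 (mod 667)
4^512 ≡ 662^2 = 438244 ≡ 25 (mod 667)
666 = 512 + 128 + 16 + 8 + 2 in binary powers of 2.
So 4^666 ≡ 25 · 422 · 219 · 170 · 16 ≡ 25 (mod 667).
Since 25 ≠ 1, base 4 is a Fermat witness: 667 is composite.

25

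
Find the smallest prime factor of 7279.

29

7279 is odd.
Digit sum 25, not divisible by 3.
Ends in 9: not divisible by 5.
7: 7279 = 7·1039 + 6
11: 7279 = 11·661 + 8
13: 7279 = 13·559 + 12
17: 7279 = 17·428 + 3
19: 7279 = 19·383 + 2
23: 7279 = 23·316 + 11
29: 7279 = 29·251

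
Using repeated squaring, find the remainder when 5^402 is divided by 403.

311

5^1 ≡ 5 (mod 403)
5^2 ≡ 5^2 = 25 ≡ 25 (mod 403)
5^4 ≡ 25^2 = 625 ≡ 222 (mod 403)
5^8 ≡ 222^2 = 49284 ≡ 118 (mod 403)
5^16 ≡ 118^2 = 13924 ≡ 222 (mod 403)
5^32 ≡ 222^2 = 49284 ≡ 118 (mod 403)
5^64 ≡ 118^2 = 13924 ≡ 222 (mod 403)
5^128 ≡ 222^2 = 49284 ≡ 118 (mod 403)
5^256 ≡ 118^2 = 13924 ≡ 222 (mod 403)
402 = 256 + 128 + 16 + 2 in binary powers of 2.
So 5^402 ≡ 222 · 118 · 222 · 25 ≡ 311 (mod 403).
Since 311 ≠ 1, base 5 is a Fermat witness: 403 is composite.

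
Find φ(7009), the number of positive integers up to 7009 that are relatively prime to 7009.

6804

Factor: 7009 = 43 · 163.
φ(7009) = (43−1) · (163−1) = 42 · 162 = 6804.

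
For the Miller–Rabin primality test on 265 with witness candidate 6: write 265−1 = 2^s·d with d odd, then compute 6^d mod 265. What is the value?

265 − 1 = 264 = 2^3 · 33, so d = 33.
6^1 ≡ 6 (mod 265)
6^2 ≡ 6^2 = 36 ≡ 36 (mod 265)
6^4 ≡ 36^2 = 1296 ≡ 236 (mod 265)
6^8 ≡ 236^2 = 55696 ≡ 46 (mod 265)
6^16 ≡ 46^2 = 2116 ≡ 261 (mod 265)
6^32 ≡ 261^2 = 68121 ≡ 16 (mod 265)
33 = 32 + 1 in binary powers of 2.
So 6^33 ≡ 16 · 6 ≡ 96 (mod 265).
Squaring chain: 96 → 206 → 36; never reaches −1, so base 6 is a Miller–Rabin witness that 265 is composite.

96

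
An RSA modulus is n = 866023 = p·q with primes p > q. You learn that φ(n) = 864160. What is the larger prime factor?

φ(n) = (p−1)(q−1) = n − (p+q) + 1, so p + q = 866023 − 864160 + 1 = 1864.
p and q are the roots of t² − 1864t + 866023 = 0.
Discriminant: 1864² − 4·866023 = 3474496 − 3464092 = 10404; √10404 = 102.
q = (1864 − 102)/2 = 881, p = (1864 + 102)/2 = 983.
Check: 881 · 983 = 866023.

983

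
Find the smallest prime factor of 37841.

79

37841 is odd.
Digit sum 23, not divisible by 3.
Ends in 1: not divisible by 5.
7: 37841 = 7·5405 + 6
11: 37841 = 11·3440 + 1
13: 37841 = 13·2910 + 11
17: 37841 = 17·2225 + 16
19: 37841 = 19·1991 + 12
23: 37841 = 23·1645 + 6
29: 37841 = 29·1304 + 25
31: 37841 = 31·1220 + 21
37: 37841 = 37·1022 + 27
41: 37841 = 41·922 + 39
43: 37841 = 43·880 + 1
47: 37841 = 47·805 + 6
53: 37841 = 53·713 + 52
59: 37841 = 59·641 + 22
61: 37841 = 61·620 + 21
67: 37841 = 67·564 + 53
71: 37841 = 71·532 + 69
73: 37841 = 73·518 + 27
79: 37841 = 79·479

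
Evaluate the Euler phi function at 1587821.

1544400

Factor: 1587821 = 79 · 101 · 199.
φ(1587821) = (79−1) · (101−1) · (199−1) = 78 · 100 · 198 = 1544400.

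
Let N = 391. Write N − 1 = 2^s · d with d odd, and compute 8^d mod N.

257

391 − 1 = 390 = 2^1 · 195, so d = 195.
8^1 ≡ 8 (mod 391)
8^2 ≡ 8^2 = 64 ≡ 64 (mod 391)
8^4 ≡ 64^2 = 4096 ≡ 186 (mod 391)
8^8 ≡ 186^2 = 34596 ≡ 188 (mod 391)
8^16 ≡ 188^2 = 35344 ≡ 154 (mod 391)
8^32 ≡ 154^2 = 23716 ≡ 256 (mod 391)
8^64 ≡ 256^2 = 65536 ≡ 239 (mod 391)
8^128 ≡ 239^2 = 57121 ≡ 35 (mod 391)
195 = 128 + 64 + 2 + 1 in binary powers of 2.
So 8^195 ≡ 35 · 239 · 64 · 8 ≡ 257 (mod 391).
Squaring chain: 257; never reaches −1, so base 8 is a Miller–Rabin witness that 391 is composite.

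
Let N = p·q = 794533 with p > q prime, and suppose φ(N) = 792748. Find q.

839

φ(n) = (p−1)(q−1) = n − (p+q) + 1, so p + q = 794533 − 792748 + 1 = 1786.
p and q are the roots of t² − 1786t + 794533 = 0.
Discriminant: 1786² − 4·794533 = 3189796 − 3178132 = 11664; √11664 = 108.
q = (1786 − 108)/2 = 839, p = (1786 + 108)/2 = 947.
Check: 839 · 947 = 794533.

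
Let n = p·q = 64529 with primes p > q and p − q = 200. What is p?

373

Since p = q + 200, we have 64529 = q(q + 200), so q² + 200q − 64529 = 0.
Discriminant: 200² + 4·64529 = 40000 + 258116 = 298116; √298116 = 546.
q = (−200 + 546)/2 = 173, and p = q + 200 = 373.
Check: 173 · 373 = 64529.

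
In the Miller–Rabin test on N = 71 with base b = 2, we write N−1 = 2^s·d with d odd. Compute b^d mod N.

71 − 1 = 70 = 2^1 · 35, so d = 35.
2^1 ≡ 2 (mod 71)
2^2 ≡ 2^2 = 4 ≡ 4 (mod 71)
2^4 ≡ 4^2 = 16 ≡ 16 (mod 71)
2^8 ≡ 16^2 = 256 ≡ 43 (mod 71)
2^16 ≡ 43^2 = 1849 ≡ 3 (mod 71)
2^32 ≡ 3^2 = 9 ≡ 9 (mod 71)
35 = 32 + 2 + 1 in binary powers of 2.
So 2^35 ≡ 9 · 4 · 2 ≡ 1 (mod 71).
Since 2^d ≡ 1 (mod 71), base 2 does not prove 71 composite.

1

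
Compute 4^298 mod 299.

4^1 ≡ 4 (mod 299)
4^2 ≡ 4^2 = 16 ≡ 16 (mod 299)
4^4 ≡ 16^2 = 256 ≡ 256 (mod 299)
4^8 ≡ 256^2 = 65536 ≡ 55 (mod 299)
4^16 ≡ 55^2 = 3025 ≡ 35 (mod 299)
4^32 ≡ 35^2 = 1225 ≡ 29 (mod 299)
4^64 ≡ 29^2 = 841 ≡ 243 (mod 299)
4^128 ≡ 243^2 = 59049 ≡ 146 (mod 299)
4^256 ≡ 146^2 = 21316 ≡ 87 (mod 299)
298 = 256 + 32 + 8 + 2 in binary powers of 2.
So 4^298 ≡ 87 · 29 · 55 · 16 ≡ 165 (mod 299).
Since 165 ≠ 1, base 4 is a Fermat witness: 299 is composite.

165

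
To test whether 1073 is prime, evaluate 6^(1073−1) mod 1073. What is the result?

371

6^1 ≡ 6 (mod 1073)
6^2 ≡ 6^2 = 36 ≡ 36 (mod 1073)
6^4 ≡ 36^2 = 1296 ≡ 223 (mod 1073)
6^8 ≡ 223^2 = 49729 ≡ 371 (mod 1073)
6^16 ≡ 371^2 = 137641 ≡ 297 (mod 1073)
6^32 ≡ 297^2 = 88209 ≡ 223 (mod 1073)
6^64 ≡ 223^2 = 49729 ≡ 371 (mod 1073)
6^128 ≡ 371^2 = 137641 ≡ 297 (mod 1073)
6^256 ≡ 297^2 = 88209 ≡ 223 (mod 1073)
6^512 ≡ 223^2 = 49729 ≡ 371 (mod 1073)
6^1024 ≡ 371^2 = 137641 ≡ 297 (mod 1073)
1072 = 1024 + 32 + 16 in binary powers of 2.
So 6^1072 ≡ 297 · 223 · 297 ≡ 371 (mod 1073).
Since 371 ≠ 1, base 6 is a Fermat witness: 1073 is composite.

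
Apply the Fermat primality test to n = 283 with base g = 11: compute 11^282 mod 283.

11^1 ≡ 11 (mod 283)
11^2 ≡ 11^2 = 121 ≡ 121 (mod 283)
11^4 ≡ 121^2 = 14641 ≡ 208 (mod 283)
11^8 ≡ 208^2 = 43264 ≡ 248 (mod 283)
11^16 ≡ 248^2 = 61504 ≡ 93 (mod 283)
11^32 ≡ 93^2 = 8649 ≡ 159 (mod 283)
11^64 ≡ 159^2 = 25281 ≡ 94 (mod 283)
11^128 ≡ 94^2 = 8836 ≡ 63 (mod 283)
11^256 ≡ 63^2 = 3969 ≡ 7 (mod 283)
282 = 256 + 16 + 8 + 2 in binary powers of 2.
So 11^282 ≡ 7 · 93 · 248 · 121 ≡ 1 (mod 283).
Since the result is 1, base 11 gives no evidence that 283 is composite.

1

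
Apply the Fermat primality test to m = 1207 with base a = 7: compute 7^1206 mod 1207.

7^1 ≡ 7 (mod 1207)
7^2 ≡ 7^2 = 49 ≡ 49 (mod 1207)
7^4 ≡ 49^2 = 2401 ≡ 1194 (mod 1207)
7^8 ≡ 1194^2 = 1425636 ≡ 169 (mod 1207)
7^16 ≡ 169^2 = 28561 ≡ 800 (mod 1207)
7^32 ≡ 800^2 = 640000 ≡ 290 (mod 1207)
7^64 ≡ 290^2 = 84100 ≡ 817 (mod 1207)
7^128 ≡ 817^2 = 667489 ≡ 18 (mod 1207)
7^256 ≡ 18^2 = 324 ≡ 324 (mod 1207)
7^512 ≡ 324^2 = 104976 ≡ 1174 (mod 1207)
7^1024 ≡ 1174^2 = 1378276 ≡ 1089 (mod 1207)
1206 = 1024 + 128 + 32 + 16 + 4 + 2 in binary powers of 2.
So 7^1206 ≡ 1089 · 18 · 290 · 800 · 1194 · 49 ≡ 587 (mod 1207).
Since 587 ≠ 1, base 7 is a Fermat witness: 1207 is composite.

587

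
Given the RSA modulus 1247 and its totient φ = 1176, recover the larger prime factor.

43

φ(n) = (p−1)(q−1) = n − (p+q) + 1, so p + q = 1247 − 1176 + 1 = 72.
p and q are the roots of t² − 72t + 1247 = 0.
Discriminant: 72² − 4·1247 = 5184 − 4988 = 196; √196 = 14.
q = (72 − 14)/2 = 29, p = (72 + 14)/2 = 43.
Check: 29 · 43 = 1247.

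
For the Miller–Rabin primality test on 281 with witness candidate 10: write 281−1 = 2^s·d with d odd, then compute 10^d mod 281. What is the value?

53

281 − 1 = 280 = 2^3 · 35, so d = 35.
10^1 ≡ 10 (mod 281)
10^2 ≡ 10^2 = 100 ≡ 100 (mod 281)
10^4 ≡ 100^2 = 10000 ≡ 165 (mod 281)
10^8 ≡ 165^2 = 27225 ≡ 249 (mod 281)
10^16 ≡ 249^2 = 62001 ≡ 181 (mod 281)
10^32 ≡ 181^2 = 32761 ≡ 165 (mod 281)
35 = 32 + 2 + 1 in binary powers of 2.
So 10^35 ≡ 165 · 100 · 10 ≡ 53 (mod 281).
Squaring chain: 53 → 280 → 1; reaches −1, so base 10 does not prove 281 composite.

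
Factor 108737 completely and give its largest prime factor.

108737 = 19 · 5723
5723 = 59 · 97
97 is prime.
So 108737 = 19 · 59 · 97; the largest prime factor is 97.

97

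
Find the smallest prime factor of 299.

13

299 is odd.
Digit sum 20, not divisible by 3.
Ends in 9: not divisible by 5.
7: 299 = 7·42 + 5
11: 299 = 11·27 + 2
13: 299 = 13·23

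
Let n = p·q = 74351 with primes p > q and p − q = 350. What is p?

499

Since p = q + 350, we have 74351 = q(q + 350), so q² + 350q − 74351 = 0.
Discriminant: 350² + 4·74351 = 122500 + 297404 = 419904; √419904 = 648.
q = (−350 + 648)/2 = 149, and p = q + 350 = 499.
Check: 149 · 499 = 74351.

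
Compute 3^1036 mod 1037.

973

3^1 ≡ 3 (mod 1037)
3^2 ≡ 3^2 = 9 ≡ 9 (mod 1037)
3^4 ≡ 9^2 = 81 ≡ 81 (mod 1037)
3^8 ≡ 81^2 = 6561 ≡ 339 (mod 1037)
3^16 ≡ 339^2 = 114921 ≡ 851 (mod 1037)
3^32 ≡ 851^2 = 724201 ≡ 375 (mod 1037)
3^64 ≡ 375^2 = 140625 ≡ 630 (mod 1037)
3^128 ≡ 630^2 = 396900 ≡ 766 (mod 1037)
3^256 ≡ 766^2 = 586756 ≡ 851 (mod 1037)
3^512 ≡ 851^2 = 724201 ≡ 375 (mod 1037)
3^1024 ≡ 375^2 = 140625 ≡ 630 (mod 1037)
1036 = 1024 + 8 + 4 in binary powers of 2.
So 3^1036 ≡ 630 · 339 · 81 ≡ 973 (mod 1037).
Since 973 ≠ 1, base 3 is a Fermat witness: 1037 is composite.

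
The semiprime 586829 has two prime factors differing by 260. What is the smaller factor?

647

Since p = q + 260, we have 586829 = q(q + 260), so q² + 260q − 586829 = 0.
Discriminant: 260² + 4·586829 = 67600 + 2347316 = 2414916; √2414916 = 1554.
q = (−260 + 1554)/2 = 647, and p = q + 260 = 907.
Check: 647 · 907 = 586829.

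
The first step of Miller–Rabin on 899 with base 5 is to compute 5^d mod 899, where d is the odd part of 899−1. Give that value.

614

899 − 1 = 898 = 2^1 · 449, so d = 449.
5^1 ≡ 5 (mod 899)
5^2 ≡ 5^2 = 25 ≡ 25 (mod 899)
5^4 ≡ 25^2 = 625 ≡ 625 (mod 899)
5^8 ≡ 625^2 = 390625 ≡ 459 (mod 899)
5^16 ≡ 459^2 = 210681 ≡ 315 (mod 899)
5^32 ≡ 315^2 = 99225 ≡ 335 (mod 899)
5^64 ≡ 335^2 = 112225 ≡ 749 (mod 899)
5^128 ≡ 749^2 = 561001 ≡ 25 (mod 899)
5^256 ≡ 25^2 = 625 ≡ 625 (mod 899)
449 = 256 + 128 + 64 + 1 in binary powers of 2.
So 5^449 ≡ 625 · 25 · 749 · 5 ≡ 614 (mod 899).
Squaring chain: 614; never reaches −1, so base 5 is a Miller–Rabin witness that 899 is composite.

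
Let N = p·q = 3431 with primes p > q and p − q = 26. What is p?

Since p = q + 26, we have 3431 = q(q + 26), so q² + 26q − 3431 = 0.
Discriminant: 26² + 4·3431 = 676 + 13724 = 14400; √14400 = 120.
q = (−26 + 120)/2 = 47, and p = q + 26 = 73.
Check: 47 · 73 = 3431.

73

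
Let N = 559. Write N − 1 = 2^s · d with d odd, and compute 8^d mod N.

70

559 − 1 = 558 = 2^1 · 279, so d = 279.
8^1 ≡ 8 (mod 559)
8^2 ≡ 8^2 = 64 ≡ 64 (mod 559)
8^4 ≡ 64^2 = 4096 ≡ 183 (mod 559)
8^8 ≡ 183^2 = 33489 ≡ 508 (mod 559)
8^16 ≡ 508^2 = 258064 ≡ 365 (mod 559)
8^32 ≡ 365^2 = 133225 ≡ 183 (mod 559)
8^64 ≡ 183^2 = 33489 ≡ 508 (mod 559)
8^128 ≡ 508^2 = 258064 ≡ 365 (mod 559)
8^256 ≡ 365^2 = 133225 ≡ 183 (mod 559)
279 = 256 + 16 + 4 + 2 + 1 in binary powers of 2.
So 8^279 ≡ 183 · 365 · 183 · 64 · 8 ≡ 70 (mod 559).
Squaring chain: 70; never reaches −1, so base 8 is a Miller–Rabin witness that 559 is composite.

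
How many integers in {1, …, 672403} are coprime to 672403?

648000

Factor: 672403 = 61 · 73 · 151.
φ(672403) = (61−1) · (73−1) · (151−1) = 60 · 72 · 150 = 648000.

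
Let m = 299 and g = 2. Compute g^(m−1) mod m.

2^1 ≡ 2 (mod 299)
2^2 ≡ 2^2 = 4 ≡ 4 (mod 299)
2^4 ≡ 4^2 = 16 ≡ 16 (mod 299)
2^8 ≡ 16^2 = 256 ≡ 256 (mod 299)
2^16 ≡ 256^2 = 65536 ≡ 55 (mod 299)
2^32 ≡ 55^2 = 3025 ≡ 35 (mod 299)
2^64 ≡ 35^2 = 1225 ≡ 29 (mod 299)
2^128 ≡ 29^2 = 841 ≡ 243 (mod 299)
2^256 ≡ 243^2 = 59049 ≡ 146 (mod 299)
298 = 256 + 32 + 8 + 2 in binary powers of 2.
So 2^298 ≡ 146 · 35 · 256 · 4 ≡ 140 (mod 299).
Since 140 ≠ 1, base 2 is a Fermat witness: 299 is composite.

140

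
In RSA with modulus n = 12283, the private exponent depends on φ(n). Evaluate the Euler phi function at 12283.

12040

Factor: 12283 = 71 · 173.
φ(12283) = (71−1) · (173−1) = 70 · 172 = 12040.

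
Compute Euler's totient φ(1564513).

1536192

Factor: 1564513 = 97 · 127^2.
φ(1564513) = (97−1) · 127^1·(127−1) = 96 · 16002 = 1536192.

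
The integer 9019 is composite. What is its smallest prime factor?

9019 is odd.
Digit sum 19, not divisible by 3.
Ends in 9: not divisible by 5.
7: 9019 = 7·1288 + 3
11: 9019 = 11·819 + 10
13: 9019 = 13·693 + 10
17: 9019 = 17·530 + 9
19: 9019 = 19·474 + 13
23: 9019 = 23·392 + 3
29: 9019 = 29·311

29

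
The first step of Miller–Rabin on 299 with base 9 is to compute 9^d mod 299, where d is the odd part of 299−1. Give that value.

3

299 − 1 = 298 = 2^1 · 149, so d = 149.
9^1 ≡ 9 (mod 299)
9^2 ≡ 9^2 = 81 ≡ 81 (mod 299)
9^4 ≡ 81^2 = 6561 ≡ 282 (mod 299)
9^8 ≡ 282^2 = 79524 ≡ 289 (mod 299)
9^16 ≡ 289^2 = 83521 ≡ 100 (mod 299)
9^32 ≡ 100^2 = 10000 ≡ 133 (mod 299)
9^64 ≡ 133^2 = 17689 ≡ 48 (mod 299)
9^128 ≡ 48^2 = 2304 ≡ 211 (mod 299)
149 = 128 + 16 + 4 + 1 in binary powers of 2.
So 9^149 ≡ 211 · 100 · 282 · 9 ≡ 3 (mod 299).
Squaring chain: 3; never reaches −1, so base 9 is a Miller–Rabin witness that 299 is composite.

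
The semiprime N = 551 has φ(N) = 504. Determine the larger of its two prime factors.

29

φ(n) = (p−1)(q−1) = n − (p+q) + 1, so p + q = 551 − 504 + 1 = 48.
p and q are the roots of t² − 48t + 551 = 0.
Discriminant: 48² − 4·551 = 2304 − 2204 = 100; √100 = 10.
q = (48 − 10)/2 = 19, p = (48 + 10)/2 = 29.
Check: 19 · 29 = 551.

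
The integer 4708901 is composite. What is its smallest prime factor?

89

4708901 is odd.
Digit sum 29, not divisible by 3.
Ends in 1: not divisible by 5.
7: 4708901 = 7·672700 + 1
11: 4708901 = 11·428081 + 10
13: 4708901 = 13·362223 + 2
17: 4708901 = 17·276994 + 3
19: 4708901 = 19·247836 + 17
23: 4708901 = 23·204734 + 19
29: 4708901 = 29·162375 + 26
31: 4708901 = 31·151900 + 1
37: 4708901 = 37·127267 + 22
41: 4708901 = 41·114851 + 10
43: 4708901 = 43·109509 + 14
47: 4708901 = 47·100189 + 18
53: 4708901 = 53·88847 + 10
59: 4708901 = 59·79811 + 52
61: 4708901 = 61·77195 + 6
67: 4708901 = 67·70282 + 7
71: 4708901 = 71·66322 + 39
73: 4708901 = 73·64505 + 36
79: 4708901 = 79·59606 + 27
83: 4708901 = 83·56733 + 62
89: 4708901 = 89·52909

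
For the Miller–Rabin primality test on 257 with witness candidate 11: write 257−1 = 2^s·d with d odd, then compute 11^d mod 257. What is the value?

11

257 − 1 = 256 = 2^8 · 1, so d = 1.
11^1 ≡ 11 (mod 257)
1 = 1 in binary powers of 2.
So 11^1 ≡ 11 ≡ 11 (mod 257).
Squaring chain: 11 → 121 → 249 → 64 → 241 → 256 → 1 → 1; reaches −1, so base 11 does not prove 257 composite.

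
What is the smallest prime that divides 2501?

41

2501 is odd.
Digit sum 8, not divisible by 3.
Ends in 1: not divisible by 5.
7: 2501 = 7·357 + 2
11: 2501 = 11·227 + 4
13: 2501 = 13·192 + 5
17: 2501 = 17·147 + 2
19: 2501 = 19·131 + 12
23: 2501 = 23·108 + 17
29: 2501 = 29·86 + 7
31: 2501 = 31·80 + 21
37: 2501 = 37·67 + 22
41: 2501 = 41·61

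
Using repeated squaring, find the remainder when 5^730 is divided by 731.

5^1 ≡ 5 (mod 731)
5^2 ≡ 5^2 = 25 ≡ 25 (mod 731)
5^4 ≡ 25^2 = 625 ≡ 625 (mod 731)
5^8 ≡ 625^2 = 390625 ≡ 271 (mod 731)
5^16 ≡ 271^2 = 73441 ≡ 341 (mod 731)
5^32 ≡ 341^2 = 116281 ≡ 52 (mod 731)
5^64 ≡ 52^2 = 2704 ≡ 511 (mod 731)
5^128 ≡ 511^2 = 261121 ≡ 154 (mod 731)
5^256 ≡ 154^2 = 23716 ≡ 324 (mod 731)
5^512 ≡ 324^2 = 104976 ≡ 443 (mod 731)
730 = 512 + 128 + 64 + 16 + 8 + 2 in binary powers of 2.
So 5^730 ≡ 443 · 154 · 511 · 341 · 271 · 25 ≡ 298 (mod 731).
Since 298 ≠ 1, base 5 is a Fermat witness: 731 is composite.

298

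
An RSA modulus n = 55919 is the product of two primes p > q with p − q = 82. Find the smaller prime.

Since p = q + 82, we have 55919 = q(q + 82), so q² + 82q − 55919 = 0.
Discriminant: 82² + 4·55919 = 6724 + 223676 = 230400; √230400 = 480.
q = (−82 + 480)/2 = 199, and p = q + 82 = 281.
Check: 199 · 281 = 55919.

199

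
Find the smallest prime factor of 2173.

41

2173 is odd.
Digit sum 13, not divisible by 3.
Ends in 3: not divisible by 5.
7: 2173 = 7·310 + 3
11: 2173 = 11·197 + 6
13: 2173 = 13·167 + 2
17: 2173 = 17·127 + 14
19: 2173 = 19·114 + 7
23: 2173 = 23·94 + 11
29: 2173 = 29·74 + 27
31: 2173 = 31·70 + 3
37: 2173 = 37·58 + 27
41: 2173 = 41·53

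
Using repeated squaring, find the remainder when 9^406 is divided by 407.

9^1 ≡ 9 (mod 407)
9^2 ≡ 9^2 = 81 ≡ 81 (mod 407)
9^4 ≡ 81^2 = 6561 ≡ 49 (mod 407)
9^8 ≡ 49^2 = 2401 ≡ 366 (mod 407)
9^16 ≡ 366^2 = 133956 ≡ 53 (mod 407)
9^32 ≡ 53^2 = 2809 ≡ 367 (mod 407)
9^64 ≡ 367^2 = 134689 ≡ 379 (mod 407)
9^128 ≡ 379^2 = 143641 ≡ 377 (mod 407)
9^256 ≡ 377^2 = 142129 ≡ 86 (mod 407)
406 = 256 + 128 + 16 + 4 + 2 in binary powers of 2.
So 9^406 ≡ 86 · 377 · 53 · 49 · 81 ≡ 9 (mod 407).
Since 9 ≠ 1, base 9 is a Fermat witness: 407 is composite.

9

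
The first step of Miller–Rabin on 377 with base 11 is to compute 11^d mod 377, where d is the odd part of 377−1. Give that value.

377 − 1 = 376 = 2^3 · 47, so d = 47.
11^1 ≡ 11 (mod 377)
11^2 ≡ 11^2 = 121 ≡ 121 (mod 377)
11^4 ≡ 121^2 = 14641 ≡ 315 (mod 377)
11^8 ≡ 315^2 = 99225 ≡ 74 (mod 377)
11^16 ≡ 74^2 = 5476 ≡ 198 (mod 377)
11^32 ≡ 198^2 = 39204 ≡ 373 (mod 377)
47 = 32 + 8 + 4 + 2 + 1 in binary powers of 2.
So 11^47 ≡ 373 · 74 · 315 · 121 · 11 ≡ 305 (mod 377).
Squaring chain: 305 → 283 → 165; never reaches −1, so base 11 is a Miller–Rabin witness that 377 is composite.

305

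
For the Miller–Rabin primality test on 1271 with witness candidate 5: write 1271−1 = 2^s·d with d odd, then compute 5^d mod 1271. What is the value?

893

1271 − 1 = 1270 = 2^1 · 635, so d = 635.
5^1 ≡ 5 (mod 1271)
5^2 ≡ 5^2 = 25 ≡ 25 (mod 1271)
5^4 ≡ 25^2 = 625 ≡ 625 (mod 1271)
5^8 ≡ 625^2 = 390625 ≡ 428 (mod 1271)
5^16 ≡ 428^2 = 183184 ≡ 160 (mod 1271)
5^32 ≡ 160^2 = 25600 ≡ 180 (mod 1271)
5^64 ≡ 180^2 = 32400 ≡ 625 (mod 1271)
5^128 ≡ 625^2 = 390625 ≡ 428 (mod 1271)
5^256 ≡ 428^2 = 183184 ≡ 160 (mod 1271)
5^512 ≡ 160^2 = 25600 ≡ 180 (mod 1271)
635 = 512 + 64 + 32 + 16 + 8 + 2 + 1 in binary powers of 2.
So 5^635 ≡ 180 · 625 · 180 · 160 · 428 · 25 · 5 ≡ 893 (mod 1271).
Squaring chain: 893; never reaches −1, so base 5 is a Miller–Rabin witness that 1271 is composite.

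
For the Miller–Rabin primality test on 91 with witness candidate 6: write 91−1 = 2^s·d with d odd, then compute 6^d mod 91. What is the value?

91 − 1 = 90 = 2^1 · 45, so d = 45.
6^1 ≡ 6 (mod 91)
6^2 ≡ 6^2 = 36 ≡ 36 (mod 91)
6^4 ≡ 36^2 = 1296 ≡ 22 (mod 91)
6^8 ≡ 22^2 = 484 ≡ 29 (mod 91)
6^16 ≡ 29^2 = 841 ≡ 22 (mod 91)
6^32 ≡ 22^2 = 484 ≡ 29 (mod 91)
45 = 32 + 8 + 4 + 1 in binary powers of 2.
So 6^45 ≡ 29 · 29 · 22 · 6 ≡ 83 (mod 91).
Squaring chain: 83; never reaches −1, so base 6 is a Miller–Rabin witness that 91 is composite.

83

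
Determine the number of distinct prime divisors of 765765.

765765 = 3^2 · 85085
85085 = 5 · 17017
17017 = 7 · 2431
2431 = 11 · 221
221 = 13 · 17
765765 = 3^2 · 5 · 7 · 11 · 13 · 17, which has 6 distinct prime factors.

6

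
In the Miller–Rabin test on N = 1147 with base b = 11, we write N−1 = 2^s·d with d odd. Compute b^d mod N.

184

1147 − 1 = 1146 = 2^1 · 573, so d = 573.
11^1 ≡ 11 (mod 1147)
11^2 ≡ 11^2 = 121 ≡ 121 (mod 1147)
11^4 ≡ 121^2 = 14641 ≡ 877 (mod 1147)
11^8 ≡ 877^2 = 769129 ≡ 639 (mod 1147)
11^16 ≡ 639^2 = 408321 ≡ 1136 (mod 1147)
11^32 ≡ 1136^2 = 1290496 ≡ 121 (mod 1147)
11^64 ≡ 121^2 = 14641 ≡ 877 (mod 1147)
11^128 ≡ 877^2 = 769129 ≡ 639 (mod 1147)
11^256 ≡ 639^2 = 408321 ≡ 1136 (mod 1147)
11^512 ≡ 1136^2 = 1290496 ≡ 121 (mod 1147)
573 = 512 + 32 + 16 + 8 + 4 + 1 in binary powers of 2.
So 11^573 ≡ 121 · 121 · 1136 · 639 · 877 · 11 ≡ 184 (mod 1147).
Squaring chain: 184; never reaches −1, so base 11 is a Miller–Rabin witness that 1147 is composite.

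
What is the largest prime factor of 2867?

61

2867 = 47 · 61
61 is prime.
So 2867 = 47 · 61; the largest prime factor is 61.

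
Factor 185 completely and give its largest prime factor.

37

185 = 5 · 37
37 is prime.
So 185 = 5 · 37; the largest prime factor is 37.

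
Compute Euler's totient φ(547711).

524160

Factor: 547711 = 37 · 113 · 131.
φ(547711) = (37−1) · (113−1) · (131−1) = 36 · 112 · 130 = 524160.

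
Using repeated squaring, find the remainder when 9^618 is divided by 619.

1

9^1 ≡ 9 (mod 619)
9^2 ≡ 9^2 = 81 ≡ 81 (mod 619)
9^4 ≡ 81^2 = 6561 ≡ 371 (mod 619)
9^8 ≡ 371^2 = 137641 ≡ 223 (mod 619)
9^16 ≡ 223^2 = 49729 ≡ 209 (mod 619)
9^32 ≡ 209^2 = 43681 ≡ 351 (mod 619)
9^64 ≡ 351^2 = 123201 ≡ 20 (mod 619)
9^128 ≡ 20^2 = 400 ≡ 400 (mod 619)
9^256 ≡ 400^2 = 160000 ≡ 298 (mod 619)
9^512 ≡ 298^2 = 88804 ≡ 287 (mod 619)
618 = 512 + 64 + 32 + 8 + 2 in binary powers of 2.
So 9^618 ≡ 287 · 20 · 351 · 223 · 81 ≡ 1 (mod 619).
Since the result is 1, base 9 gives no evidence that 619 is composite.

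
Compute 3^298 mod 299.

3^1 ≡ 3 (mod 299)
3^2 ≡ 3^2 = 9 ≡ 9 (mod 299)
3^4 ≡ 9^2 = 81 ≡ 81 (mod 299)
3^8 ≡ 81^2 = 6561 ≡ 282 (mod 299)
3^16 ≡ 282^2 = 79524 ≡ 289 (mod 299)
3^32 ≡ 289^2 = 83521 ≡ 100 (mod 299)
3^64 ≡ 100^2 = 10000 ≡ 133 (mod 299)
3^128 ≡ 133^2 = 17689 ≡ 48 (mod 299)
3^256 ≡ 48^2 = 2304 ≡ 211 (mod 299)
298 = 256 + 32 + 8 + 2 in binary powers of 2.
So 3^298 ≡ 211 · 100 · 282 · 9 ≡ 3 (mod 299).
Since 3 ≠ 1, base 3 is a Fermat witness: 299 is composite.

3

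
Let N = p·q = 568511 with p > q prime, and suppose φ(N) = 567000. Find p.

811

φ(n) = (p−1)(q−1) = n − (p+q) + 1, so p + q = 568511 − 567000 + 1 = 1512.
p and q are the roots of t² − 1512t + 568511 = 0.
Discriminant: 1512² − 4·568511 = 2286144 − 2274044 = 12100; √12100 = 110.
q = (1512 − 110)/2 = 701, p = (1512 + 110)/2 = 811.
Check: 701 · 811 = 568511.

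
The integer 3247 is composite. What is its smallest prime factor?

3247 is odd.
Digit sum 16, not divisible by 3.
Ends in 7: not divisible by 5.
7: 3247 = 7·463 + 6
11: 3247 = 11·295 + 2
13: 3247 = 13·249 + 10
17: 3247 = 17·191

17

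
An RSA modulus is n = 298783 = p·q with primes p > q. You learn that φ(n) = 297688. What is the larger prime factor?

587

φ(n) = (p−1)(q−1) = n − (p+q) + 1, so p + q = 298783 − 297688 + 1 = 1096.
p and q are the roots of t² − 1096t + 298783 = 0.
Discriminant: 1096² − 4·298783 = 1201216 − 1195132 = 6084; √6084 = 78.
q = (1096 − 78)/2 = 509, p = (1096 + 78)/2 = 587.
Check: 509 · 587 = 298783.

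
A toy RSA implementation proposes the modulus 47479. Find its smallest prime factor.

79

47479 is odd.
Digit sum 31, not divisible by 3.
Ends in 9: not divisible by 5.
7: 47479 = 7·6782 + 5
11: 47479 = 11·4316 + 3
13: 47479 = 13·3652 + 3
17: 47479 = 17·2792 + 15
19: 47479 = 19·2498 + 17
23: 47479 = 23·2064 + 7
29: 47479 = 29·1637 + 6
31: 47479 = 31·1531 + 18
37: 47479 = 37·1283 + 8
41: 47479 = 41·1158 + 1
43: 47479 = 43·1104 + 7
47: 47479 = 47·1010 + 9
53: 47479 = 53·895 + 44
59: 47479 = 59·804 + 43
61: 47479 = 61·778 + 21
67: 47479 = 67·708 + 43
71: 47479 = 71·668 + 51
73: 47479 = 73·650 + 29
79: 47479 = 79·601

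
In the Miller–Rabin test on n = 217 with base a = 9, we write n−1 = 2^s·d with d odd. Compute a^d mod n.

217 − 1 = 216 = 2^3 · 27, so d = 27.
9^1 ≡ 9 (mod 217)
9^2 ≡ 9^2 = 81 ≡ 81 (mod 217)
9^4 ≡ 81^2 = 6561 ≡ 51 (mod 217)
9^8 ≡ 51^2 = 2601 ≡ 214 (mod 217)
9^16 ≡ 214^2 = 45796 ≡ 9 (mod 217)
27 = 16 + 8 + 2 + 1 in binary powers of 2.
So 9^27 ≡ 9 · 214 · 81 · 9 ≡ 64 (mod 217).
Squaring chain: 64 → 190 → 78; never reaches −1, so base 9 is a Miller–Rabin witness that 217 is composite.

64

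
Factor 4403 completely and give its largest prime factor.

4403 = 7 · 629
629 = 17 · 37
37 is prime.
So 4403 = 7 · 17 · 37; the largest prime factor is 37.

37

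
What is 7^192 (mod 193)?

7^1 ≡ 7 (mod 193)
7^2 ≡ 7^2 = 49 ≡ 49 (mod 193)
7^4 ≡ 49^2 = 2401 ≡ 85 (mod 193)
7^8 ≡ 85^2 = 7225 ≡ 84 (mod 193)
7^16 ≡ 84^2 = 7056 ≡ 108 (mod 193)
7^32 ≡ 108^2 = 11664 ≡ 84 (mod 193)
7^64 ≡ 84^2 = 7056 ≡ 108 (mod 193)
7^128 ≡ 108^2 = 11664 ≡ 84 (mod 193)
192 = 128 + 64 in binary powers of 2.
So 7^192 ≡ 84 · 108 ≡ 1 (mod 193).
Since the result is 1, base 7 gives no evidence that 193 is composite.

1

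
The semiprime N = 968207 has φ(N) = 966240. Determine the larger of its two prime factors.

φ(n) = (p−1)(q−1) = n − (p+q) + 1, so p + q = 968207 − 966240 + 1 = 1968.
p and q are the roots of t² − 1968t + 968207 = 0.
Discriminant: 1968² − 4·968207 = 3873024 − 3872828 = 196; √196 = 14.
q = (1968 − 14)/2 = 977, p = (1968 + 14)/2 = 991.
Check: 977 · 991 = 968207.

991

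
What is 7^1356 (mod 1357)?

163

7^1 ≡ 7 (mod 1357)
7^2 ≡ 7^2 = 49 ≡ 49 (mod 1357)
7^4 ≡ 49^2 = 2401 ≡ 1044 (mod 1357)
7^8 ≡ 1044^2 = 1089936 ≡ 265 (mod 1357)
7^16 ≡ 265^2 = 70225 ≡ 1018 (mod 1357)
7^32 ≡ 1018^2 = 1036324 ≡ 933 (mod 1357)
7^64 ≡ 933^2 = 870489 ≡ 652 (mod 1357)
7^128 ≡ 652^2 = 425104 ≡ 363 (mod 1357)
7^256 ≡ 363^2 = 131769 ≡ 140 (mod 1357)
7^512 ≡ 140^2 = 19600 ≡ 602 (mod 1357)
7^1024 ≡ 602^2 = 362404 ≡ 85 (mod 1357)
1356 = 1024 + 256 + 64 + 8 + 4 in binary powers of 2.
So 7^1356 ≡ 85 · 140 · 652 · 265 · 1044 ≡ 163 (mod 1357).
Since 163 ≠ 1, base 7 is a Fermat witness: 1357 is composite.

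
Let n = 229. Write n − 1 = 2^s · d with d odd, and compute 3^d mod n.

229 − 1 = 228 = 2^2 · 57, so d = 57.
3^1 ≡ 3 (mod 229)
3^2 ≡ 3^2 = 9 ≡ 9 (mod 229)
3^4 ≡ 9^2 = 81 ≡ 81 (mod 229)
3^8 ≡ 81^2 = 6561 ≡ 149 (mod 229)
3^16 ≡ 149^2 = 22201 ≡ 217 (mod 229)
3^32 ≡ 217^2 = 47089 ≡ 144 (mod 229)
57 = 32 + 16 + 8 + 1 in binary powers of 2.
So 3^57 ≡ 144 · 217 · 149 · 3 ≡ 1 (mod 229).
Since 3^d ≡ 1 (mod 229), base 3 does not prove 229 composite.

1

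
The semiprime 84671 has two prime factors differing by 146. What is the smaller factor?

Since p = q + 146, we have 84671 = q(q + 146), so q² + 146q − 84671 = 0.
Discriminant: 146² + 4·84671 = 21316 + 338684 = 360000; √360000 = 600.
q = (−146 + 600)/2 = 227, and p = q + 146 = 373.
Check: 227 · 373 = 84671.

227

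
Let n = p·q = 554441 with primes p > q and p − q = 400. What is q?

Since p = q + 400, we have 554441 = q(q + 400), so q² + 400q − 554441 = 0.
Discriminant: 400² + 4·554441 = 160000 + 2217764 = 2377764; √2377764 = 1542.
q = (−400 + 1542)/2 = 571, and p = q + 400 = 971.
Check: 571 · 971 = 554441.

571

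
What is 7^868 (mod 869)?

163

7^1 ≡ 7 (mod 869)
7^2 ≡ 7^2 = 49 ≡ 49 (mod 869)
7^4 ≡ 49^2 = 2401 ≡ 663 (mod 869)
7^8 ≡ 663^2 = 439569 ≡ 724 (mod 869)
7^16 ≡ 724^2 = 524176 ≡ 169 (mod 869)
7^32 ≡ 169^2 = 28561 ≡ 753 (mod 869)
7^64 ≡ 753^2 = 567009 ≡ 421 (mod 869)
7^128 ≡ 421^2 = 177241 ≡ 834 (mod 869)
7^256 ≡ 834^2 = 695556 ≡ 356 (mod 869)
7^512 ≡ 356^2 = 126736 ≡ 731 (mod 869)
868 = 512 + 256 + 64 + 32 + 4 in binary powers of 2.
So 7^868 ≡ 731 · 356 · 421 · 753 · 663 ≡ 163 (mod 869).
Since 163 ≠ 1, base 7 is a Fermat witness: 869 is composite.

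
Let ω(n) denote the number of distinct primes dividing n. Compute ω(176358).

6

176358 = 2 · 88179
88179 = 3 · 29393
29393 = 7 · 4199
4199 = 13 · 323
323 = 17 · 19
176358 = 2 · 3 · 7 · 13 · 17 · 19, which has 6 distinct prime factors.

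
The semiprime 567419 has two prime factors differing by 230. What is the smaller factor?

Since p = q + 230, we have 567419 = q(q + 230), so q² + 230q − 567419 = 0.
Discriminant: 230² + 4·567419 = 52900 + 2269676 = 2322576; √2322576 = 1524.
q = (−230 + 1524)/2 = 647, and p = q + 230 = 877.
Check: 647 · 877 = 567419.

647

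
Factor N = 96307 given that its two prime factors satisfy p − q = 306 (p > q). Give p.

Since p = q + 306, we have 96307 = q(q + 306), so q² + 306q − 96307 = 0.
Discriminant: 306² + 4·96307 = 93636 + 385228 = 478864; √478864 = 692.
q = (−306 + 692)/2 = 193, and p = q + 306 = 499.
Check: 193 · 499 = 96307.

499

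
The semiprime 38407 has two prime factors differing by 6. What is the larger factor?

Since p = q + 6, we have 38407 = q(q + 6), so q² + 6q − 38407 = 0.
Discriminant: 6² + 4·38407 = 36 + 153628 = 153664; √153664 = 392.
q = (−6 + 392)/2 = 193, and p = q + 6 = 199.
Check: 193 · 199 = 38407.

199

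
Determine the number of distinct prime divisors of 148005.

148005 = 3^2 · 16445
16445 = 5 · 3289
3289 = 11 · 299
299 = 13 · 23
148005 = 3^2 · 5 · 11 · 13 · 23, which has 5 distinct prime factors.

5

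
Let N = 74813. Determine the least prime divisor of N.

79

74813 is odd.
Digit sum 23, not divisible by 3.
Ends in 3: not divisible by 5.
7: 74813 = 7·10687 + 4
11: 74813 = 11·6801 + 2
13: 74813 = 13·5754 + 11
17: 74813 = 17·4400 + 13
19: 74813 = 19·3937 + 10
23: 74813 = 23·3252 + 17
29: 74813 = 29·2579 + 22
31: 74813 = 31·2413 + 10
37: 74813 = 37·2021 + 36
41: 74813 = 41·1824 + 29
43: 74813 = 43·1739 + 36
47: 74813 = 47·1591 + 36
53: 74813 = 53·1411 + 30
59: 74813 = 59·1268 + 1
61: 74813 = 61·1226 + 27
67: 74813 = 67·1116 + 41
71: 74813 = 71·1053 + 50
73: 74813 = 73·1024 + 61
79: 74813 = 79·947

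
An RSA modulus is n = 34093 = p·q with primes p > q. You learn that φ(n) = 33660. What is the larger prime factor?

φ(n) = (p−1)(q−1) = n − (p+q) + 1, so p + q = 34093 − 33660 + 1 = 434.
p and q are the roots of t² − 434t + 34093 = 0.
Discriminant: 434² − 4·34093 = 188356 − 136372 = 51984; √51984 = 228.
q = (434 − 228)/2 = 103, p = (434 + 228)/2 = 331.
Check: 103 · 331 = 34093.

331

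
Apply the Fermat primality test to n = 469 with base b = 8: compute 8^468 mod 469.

442

8^1 ≡ 8 (mod 469)
8^2 ≡ 8^2 = 64 ≡ 64 (mod 469)
8^4 ≡ 64^2 = 4096 ≡ 344 (mod 469)
8^8 ≡ 344^2 = 118336 ≡ 148 (mod 469)
8^16 ≡ 148^2 = 21904 ≡ 330 (mod 469)
8^32 ≡ 330^2 = 108900 ≡ 92 (mod 469)
8^64 ≡ 92^2 = 8464 ≡ 22 (mod 469)
8^128 ≡ 22^2 = 484 ≡ 15 (mod 469)
8^256 ≡ 15^2 = 225 ≡ 225 (mod 469)
468 = 256 + 128 + 64 + 16 + 4 in binary powers of 2.
So 8^468 ≡ 225 · 15 · 22 · 330 · 344 ≡ 442 (mod 469).
Since 442 ≠ 1, base 8 is a Fermat witness: 469 is composite.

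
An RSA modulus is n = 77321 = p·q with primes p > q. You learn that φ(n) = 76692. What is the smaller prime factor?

φ(n) = (p−1)(q−1) = n − (p+q) + 1, so p + q = 77321 − 76692 + 1 = 630.
p and q are the roots of t² − 630t + 77321 = 0.
Discriminant: 630² − 4·77321 = 396900 − 309284 = 87616; √87616 = 296.
q = (630 − 296)/2 = 167, p = (630 + 296)/2 = 463.
Check: 167 · 463 = 77321.

167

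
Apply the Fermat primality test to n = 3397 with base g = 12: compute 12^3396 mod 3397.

1116

12^1 ≡ 12 (mod 3397)
12^2 ≡ 12^2 = 144 ≡ 144 (mod 3397)
12^4 ≡ 144^2 = 20736 ≡ 354 (mod 3397)
12^8 ≡ 354^2 = 125316 ≡ 3024 (mod 3397)
12^16 ≡ 3024^2 = 9144576 ≡ 3249 (mod 3397)
12^32 ≡ 3249^2 = 10556001 ≡ 1522 (mod 3397)
12^64 ≡ 1522^2 = 2316484 ≡ 3127 (mod 3397)
12^128 ≡ 3127^2 = 9778129 ≡ 1563 (mod 3397)
12^256 ≡ 1563^2 = 2442969 ≡ 526 (mod 3397)
12^512 ≡ 526^2 = 276676 ≡ 1519 (mod 3397)
12^1024 ≡ 1519^2 = 2307361 ≡ 798 (mod 3397)
12^2048 ≡ 798^2 = 636804 ≡ 1565 (mod 3397)
3396 = 2048 + 1024 + 256 + 64 + 4 in binary powers of 2.
So 12^3396 ≡ 1565 · 798 · 526 · 3127 · 354 ≡ 1116 (mod 3397).
Since 1116 ≠ 1, base 12 is a Fermat witness: 3397 is composite.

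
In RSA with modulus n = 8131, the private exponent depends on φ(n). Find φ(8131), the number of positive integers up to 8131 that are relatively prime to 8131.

7912

Factor: 8131 = 47 · 173.
φ(8131) = (47−1) · (173−1) = 46 · 172 = 7912.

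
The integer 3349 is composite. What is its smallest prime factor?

3349 is odd.
Digit sum 19, not divisible by 3.
Ends in 9: not divisible by 5.
7: 3349 = 7·478 + 3
11: 3349 = 11·304 + 5
13: 3349 = 13·257 + 8
17: 3349 = 17·197

17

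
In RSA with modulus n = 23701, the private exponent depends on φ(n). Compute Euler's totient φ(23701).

Factor: 23701 = 137 · 173.
φ(23701) = (137−1) · (173−1) = 136 · 172 = 23392.

23392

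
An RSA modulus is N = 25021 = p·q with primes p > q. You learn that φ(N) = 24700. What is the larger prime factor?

φ(n) = (p−1)(q−1) = n − (p+q) + 1, so p + q = 25021 − 24700 + 1 = 322.
p and q are the roots of t² − 322t + 25021 = 0.
Discriminant: 322² − 4·25021 = 103684 − 100084 = 3600; √3600 = 60.
q = (322 − 60)/2 = 131, p = (322 + 60)/2 = 191.
Check: 131 · 191 = 25021.

191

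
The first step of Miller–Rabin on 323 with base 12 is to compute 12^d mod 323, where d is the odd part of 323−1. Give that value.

46

323 − 1 = 322 = 2^1 · 161, so d = 161.
12^1 ≡ 12 (mod 323)
12^2 ≡ 12^2 = 144 ≡ 144 (mod 323)
12^4 ≡ 144^2 = 20736 ≡ 64 (mod 323)
12^8 ≡ 64^2 = 4096 ≡ 220 (mod 323)
12^16 ≡ 220^2 = 48400 ≡ 273 (mod 323)
12^32 ≡ 273^2 = 74529 ≡ 239 (mod 323)
12^64 ≡ 239^2 = 57121 ≡ 273 (mod 323)
12^128 ≡ 273^2 = 74529 ≡ 239 (mod 323)
161 = 128 + 32 + 1 in binary powers of 2.
So 12^161 ≡ 239 · 239 · 12 ≡ 46 (mod 323).
Squaring chain: 46; never reaches −1, so base 12 is a Miller–Rabin witness that 323 is composite.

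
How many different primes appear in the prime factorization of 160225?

4

160225 = 5^2 · 6409
6409 = 13 · 493
493 = 17 · 29
160225 = 5^2 · 13 · 17 · 29, which has 4 distinct prime factors.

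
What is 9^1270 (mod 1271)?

9^1 ≡ 9 (mod 1271)
9^2 ≡ 9^2 = 81 ≡ 81 (mod 1271)
9^4 ≡ 81^2 = 6561 ≡ 206 (mod 1271)
9^8 ≡ 206^2 = 42436 ≡ 493 (mod 1271)
9^16 ≡ 493^2 = 243049 ≡ 288 (mod 1271)
9^32 ≡ 288^2 = 82944 ≡ 329 (mod 1271)
9^64 ≡ 329^2 = 108241 ≡ 206 (mod 1271)
9^128 ≡ 206^2 = 42436 ≡ 493 (mod 1271)
9^256 ≡ 493^2 = 243049 ≡ 288 (mod 1271)
9^512 ≡ 288^2 = 82944 ≡ 329 (mod 1271)
9^1024 ≡ 329^2 = 108241 ≡ 206 (mod 1271)
1270 = 1024 + 128 + 64 + 32 + 16 + 4 + 2 in binary powers of 2.
So 9^1270 ≡ 206 · 493 · 206 · 329 · 288 · 206 · 81 ≡ 532 (mod 1271).
Since 532 ≠ 1, base 9 is a Fermat witness: 1271 is composite.

532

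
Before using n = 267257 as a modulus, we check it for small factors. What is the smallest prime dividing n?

267257 is odd.
Digit sum 29, not divisible by 3.
Ends in 7: not divisible by 5.
7: 267257 = 7·38179 + 4
11: 267257 = 11·24296 + 1
13: 267257 = 13·20558 + 3
17: 267257 = 17·15721

17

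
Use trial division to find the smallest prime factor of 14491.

14491 is odd.
Digit sum 19, not divisible by 3.
Ends in 1: not divisible by 5.
7: 14491 = 7·2070 + 1
11: 14491 = 11·1317 + 4
13: 14491 = 13·1114 + 9
17: 14491 = 17·852 + 7
19: 14491 = 19·762 + 13
23: 14491 = 23·630 + 1
29: 14491 = 29·499 + 20
31: 14491 = 31·467 + 14
37: 14491 = 37·391 + 24
41: 14491 = 41·353 + 18
43: 14491 = 43·337

43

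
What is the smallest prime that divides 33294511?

33294511 is odd.
Digit sum 28, not divisible by 3.
Ends in 1: not divisible by 5.
7: 33294511 = 7·4756358 + 5
11: 33294511 = 11·3026773 + 8
13: 33294511 = 13·2561116 + 3
17: 33294511 = 17·1958500 + 11
19: 33294511 = 19·1752342 + 13
23: 33294511 = 23·1447587 + 10
29: 33294511 = 29·1148086 + 17
31: 33294511 = 31·1074016 + 15
37: 33294511 = 37·899851 + 24
41: 33294511 = 41·812061 + 10
43: 33294511 = 43·774290 + 41
47: 33294511 = 47·708393 + 40
53: 33294511 = 53·628198 + 17
59: 33294511 = 59·564313 + 44
61: 33294511 = 61·545811 + 40
67: 33294511 = 67·496933

67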